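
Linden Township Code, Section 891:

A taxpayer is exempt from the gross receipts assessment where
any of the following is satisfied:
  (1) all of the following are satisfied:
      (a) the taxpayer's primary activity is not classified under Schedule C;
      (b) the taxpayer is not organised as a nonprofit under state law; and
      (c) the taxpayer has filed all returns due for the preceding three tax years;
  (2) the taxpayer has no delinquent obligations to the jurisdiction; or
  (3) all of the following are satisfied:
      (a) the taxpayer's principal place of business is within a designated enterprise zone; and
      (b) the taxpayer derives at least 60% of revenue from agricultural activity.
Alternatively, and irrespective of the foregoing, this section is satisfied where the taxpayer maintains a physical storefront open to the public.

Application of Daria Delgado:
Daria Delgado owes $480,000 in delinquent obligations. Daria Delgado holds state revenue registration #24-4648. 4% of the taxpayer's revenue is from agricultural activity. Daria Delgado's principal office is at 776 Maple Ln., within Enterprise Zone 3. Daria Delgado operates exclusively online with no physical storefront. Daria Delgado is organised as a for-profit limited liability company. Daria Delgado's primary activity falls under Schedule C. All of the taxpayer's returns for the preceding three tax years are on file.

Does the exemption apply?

No — not exempt.

(a) not (Schedule C activity) — fails.
(b) not (nonprofit) — satisfied.
(c) returns current — met.
(1) = F AND T AND T = false.
(2) no delinquency — fails.
(a) in enterprise zone — met.
(b) ≥60% agricultural — fails.
(3) = T AND F = false.
Overall: F OR F OR F → false.
Exception (has storefront) — not satisfied.
Result: main false OR exception false → false.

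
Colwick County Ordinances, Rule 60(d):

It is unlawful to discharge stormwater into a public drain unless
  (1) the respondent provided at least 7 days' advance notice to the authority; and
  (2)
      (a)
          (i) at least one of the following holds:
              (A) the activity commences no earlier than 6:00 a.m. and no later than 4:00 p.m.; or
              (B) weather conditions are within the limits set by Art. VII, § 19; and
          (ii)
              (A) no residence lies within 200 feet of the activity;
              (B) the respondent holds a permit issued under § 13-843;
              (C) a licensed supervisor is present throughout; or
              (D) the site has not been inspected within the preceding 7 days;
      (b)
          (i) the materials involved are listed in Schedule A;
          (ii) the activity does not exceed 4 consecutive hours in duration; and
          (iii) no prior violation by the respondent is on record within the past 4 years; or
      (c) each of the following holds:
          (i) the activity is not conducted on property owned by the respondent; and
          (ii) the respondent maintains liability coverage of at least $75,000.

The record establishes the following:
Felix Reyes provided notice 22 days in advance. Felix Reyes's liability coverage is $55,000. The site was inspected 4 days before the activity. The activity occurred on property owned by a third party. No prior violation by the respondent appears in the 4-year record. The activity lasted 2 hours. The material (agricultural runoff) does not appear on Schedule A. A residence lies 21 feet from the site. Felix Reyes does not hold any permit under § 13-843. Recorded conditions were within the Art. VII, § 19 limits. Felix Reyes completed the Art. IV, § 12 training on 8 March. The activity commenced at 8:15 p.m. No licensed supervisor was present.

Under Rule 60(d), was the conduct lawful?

(1) ≥7 days' notice — satisfied.
(A) start within hours — not met.
(B) weather ok — holds.
So (i) is satisfied (F OR T).
(A) no residence in 200 ft — fails.
(B) holds permit — fails.
(C) supervisor present — fails.
(D) not (site inspected) — not met.
So (ii) is not satisfied (F OR F OR F OR F).
(a): T AND F → false.
(i) Schedule A material — not met.
(ii) ≤ 4 hrs duration — met.
(iii) no prior violation — satisfied.
(b): F AND T AND T → false.
(i) not (own property) — satisfied.
(ii) coverage ≥ $75,000 — fails.
(c): T AND F → false.
(2) = F OR F OR F = false.
Overall: T AND F → false.

No — unlawful.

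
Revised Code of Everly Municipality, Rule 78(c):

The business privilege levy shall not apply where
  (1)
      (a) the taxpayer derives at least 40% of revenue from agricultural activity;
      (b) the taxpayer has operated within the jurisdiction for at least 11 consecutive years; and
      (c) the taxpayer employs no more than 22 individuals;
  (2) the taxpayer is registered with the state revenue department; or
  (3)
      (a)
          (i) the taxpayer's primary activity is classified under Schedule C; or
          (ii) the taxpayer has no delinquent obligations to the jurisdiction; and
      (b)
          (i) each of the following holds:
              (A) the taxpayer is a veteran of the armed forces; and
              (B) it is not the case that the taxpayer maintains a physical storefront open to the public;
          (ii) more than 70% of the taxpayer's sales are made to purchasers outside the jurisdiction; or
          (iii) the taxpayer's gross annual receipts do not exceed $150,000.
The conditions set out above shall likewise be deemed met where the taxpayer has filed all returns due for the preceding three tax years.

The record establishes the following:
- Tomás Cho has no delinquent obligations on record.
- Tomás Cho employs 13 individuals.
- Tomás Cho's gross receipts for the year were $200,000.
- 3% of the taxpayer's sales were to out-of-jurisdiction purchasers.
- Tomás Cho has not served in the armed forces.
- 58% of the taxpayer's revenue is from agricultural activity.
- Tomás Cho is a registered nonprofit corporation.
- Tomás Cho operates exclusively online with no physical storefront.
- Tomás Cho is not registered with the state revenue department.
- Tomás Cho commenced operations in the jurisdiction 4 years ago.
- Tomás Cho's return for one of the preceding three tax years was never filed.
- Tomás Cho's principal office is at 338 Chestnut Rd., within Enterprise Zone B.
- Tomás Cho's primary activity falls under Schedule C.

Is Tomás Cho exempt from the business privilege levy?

(a) ≥40% agricultural — satisfied.
(b) ≥ 11 yrs in jurisdiction — fails.
(c) ≤ 22 employees — holds.
(1): T AND F AND T → false.
(2) state-registered — not satisfied.
(i) Schedule C activity — holds.
(ii) no delinquency — met.
So (a) is satisfied (T OR T).
(A) veteran — fails.
(B) not (has storefront) — met.
(i) = F AND T = false.
(ii) >70% out-of-jur. sales — not satisfied.
(iii) receipts ≤ $150,000 — not satisfied.
(b): F OR F OR F → false.
(3) = T AND F = false.
So Overall is not satisfied (F OR F OR F).
Exception (returns current) — not satisfied.
Result: main false OR exception false → false.

No — not exempt.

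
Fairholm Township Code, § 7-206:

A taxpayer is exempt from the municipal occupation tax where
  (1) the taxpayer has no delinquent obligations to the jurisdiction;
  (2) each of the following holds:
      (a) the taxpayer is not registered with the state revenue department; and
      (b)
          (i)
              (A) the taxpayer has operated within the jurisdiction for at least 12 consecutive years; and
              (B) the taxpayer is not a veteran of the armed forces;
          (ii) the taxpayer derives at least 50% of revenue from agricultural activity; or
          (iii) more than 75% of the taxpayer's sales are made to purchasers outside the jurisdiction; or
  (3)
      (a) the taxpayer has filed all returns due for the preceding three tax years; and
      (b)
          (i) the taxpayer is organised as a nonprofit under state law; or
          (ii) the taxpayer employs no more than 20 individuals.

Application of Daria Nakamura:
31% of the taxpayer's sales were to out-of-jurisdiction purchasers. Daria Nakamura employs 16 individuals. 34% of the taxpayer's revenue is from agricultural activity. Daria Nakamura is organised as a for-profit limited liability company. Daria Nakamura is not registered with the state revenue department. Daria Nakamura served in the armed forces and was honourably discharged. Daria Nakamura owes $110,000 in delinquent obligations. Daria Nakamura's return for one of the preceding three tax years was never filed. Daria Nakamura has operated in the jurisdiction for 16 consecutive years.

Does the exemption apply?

No — not exempt.

(1) no delinquency — not met.
(a) not (state-registered) — holds.
(A) ≥ 12 yrs in jurisdiction — met.
(B) not (veteran) — not satisfied.
So (i) is not satisfied (T AND F).
(ii) ≥50% agricultural — fails.
(iii) >75% out-of-jur. sales — fails.
(b) = F OR F OR F = false.
(2) = T AND F = false.
(a) returns current — not met.
(i) nonprofit — not satisfied.
(ii) ≤ 20 employees — satisfied.
So (b) is satisfied (F OR T).
(3): F AND T → false.
Overall: F OR F OR F → false.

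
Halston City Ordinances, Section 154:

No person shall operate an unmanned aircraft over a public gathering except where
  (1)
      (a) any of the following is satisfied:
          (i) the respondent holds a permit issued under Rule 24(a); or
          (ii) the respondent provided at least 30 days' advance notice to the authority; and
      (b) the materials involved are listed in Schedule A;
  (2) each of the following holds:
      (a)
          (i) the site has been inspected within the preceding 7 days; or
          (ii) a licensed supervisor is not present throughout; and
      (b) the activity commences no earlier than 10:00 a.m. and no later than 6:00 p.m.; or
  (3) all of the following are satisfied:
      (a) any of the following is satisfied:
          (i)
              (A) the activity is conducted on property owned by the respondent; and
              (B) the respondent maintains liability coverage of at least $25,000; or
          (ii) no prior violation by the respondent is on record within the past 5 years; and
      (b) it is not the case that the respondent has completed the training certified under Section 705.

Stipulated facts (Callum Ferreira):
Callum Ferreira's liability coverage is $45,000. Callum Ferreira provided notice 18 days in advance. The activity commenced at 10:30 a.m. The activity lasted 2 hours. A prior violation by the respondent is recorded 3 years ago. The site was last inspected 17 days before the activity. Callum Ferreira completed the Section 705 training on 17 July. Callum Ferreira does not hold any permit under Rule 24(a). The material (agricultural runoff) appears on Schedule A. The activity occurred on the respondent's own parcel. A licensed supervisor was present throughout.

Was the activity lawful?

(i) holds permit — not satisfied.
(ii) ≥30 days' notice — fails.
So (a) is not satisfied (F OR F).
(b) Schedule A material — met.
(1): F AND T → false.
(i) site inspected — not met.
(ii) not (supervisor present) — not satisfied.
(a) = F OR F = false.
(b) start within hours — met.
(2) = F AND T = false.
(A) own property — met.
(B) coverage ≥ $25,000 — holds.
(i): T AND T → true.
(ii) no prior violation — not met.
(a) = T OR F = true.
(b) not (training certified) — not met.
(3) = T AND F = false.
Overall = F OR F OR F = false.

No — unlawful.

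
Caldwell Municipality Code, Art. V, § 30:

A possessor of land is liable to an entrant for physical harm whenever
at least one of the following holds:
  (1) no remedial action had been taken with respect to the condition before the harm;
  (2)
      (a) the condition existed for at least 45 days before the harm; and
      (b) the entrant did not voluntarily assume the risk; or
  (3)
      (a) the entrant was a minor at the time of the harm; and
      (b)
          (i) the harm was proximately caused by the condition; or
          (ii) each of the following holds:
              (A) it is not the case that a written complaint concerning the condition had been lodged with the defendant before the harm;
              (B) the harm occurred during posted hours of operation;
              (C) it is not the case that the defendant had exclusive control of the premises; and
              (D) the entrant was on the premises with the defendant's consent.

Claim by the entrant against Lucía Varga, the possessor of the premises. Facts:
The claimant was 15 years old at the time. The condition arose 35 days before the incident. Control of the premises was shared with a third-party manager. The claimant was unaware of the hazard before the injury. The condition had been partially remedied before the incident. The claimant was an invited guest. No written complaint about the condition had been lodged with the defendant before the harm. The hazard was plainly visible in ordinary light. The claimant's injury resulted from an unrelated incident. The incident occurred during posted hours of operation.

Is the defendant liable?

Yes — liable.

(1) no remedial action — not satisfied.
(a) condition ≥45 days old — not satisfied.
(b) no assumed risk — met.
(2) = F AND T = false.
(a) entrant a minor — holds.
(i) proximate cause — fails.
(A) not (complaint lodged) — holds.
(B) during posted hours — holds.
(C) not (exclusive control) — holds.
(D) consent to enter — met.
(ii) = T AND T AND T AND T = true.
(b) = F OR T = true.
(3): T AND T → true.
Overall: F OR F OR T → true.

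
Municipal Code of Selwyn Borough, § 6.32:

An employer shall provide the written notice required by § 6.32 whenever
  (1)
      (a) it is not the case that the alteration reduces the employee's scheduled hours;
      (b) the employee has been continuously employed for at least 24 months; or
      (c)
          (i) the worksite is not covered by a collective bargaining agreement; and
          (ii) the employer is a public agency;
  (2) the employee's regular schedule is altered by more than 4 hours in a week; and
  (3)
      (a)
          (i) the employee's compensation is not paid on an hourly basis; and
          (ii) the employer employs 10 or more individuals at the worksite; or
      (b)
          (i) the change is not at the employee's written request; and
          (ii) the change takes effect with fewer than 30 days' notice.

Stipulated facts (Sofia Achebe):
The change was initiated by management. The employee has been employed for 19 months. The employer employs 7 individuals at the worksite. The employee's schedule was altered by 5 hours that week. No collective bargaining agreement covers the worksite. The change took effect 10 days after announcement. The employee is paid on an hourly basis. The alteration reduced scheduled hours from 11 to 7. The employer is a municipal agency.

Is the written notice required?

(a) not (hours reduced) — not met.
(b) tenure ≥ 24 mo. — fails.
(i) no CBA — holds.
(ii) public agency — satisfied.
(c): T AND T → true.
(1) = F OR F OR T = true.
(2) schedule shift > 4h — satisfied.
(i) not (hourly-paid) — not met.
(ii) ≥ 10 at site — not satisfied.
(a): F AND F → false.
(i) not employee-requested — holds.
(ii) < 30 days' notice — holds.
(b): T AND T → true.
(3): F OR T → true.
So Overall is satisfied (T AND T AND T).

Yes — required.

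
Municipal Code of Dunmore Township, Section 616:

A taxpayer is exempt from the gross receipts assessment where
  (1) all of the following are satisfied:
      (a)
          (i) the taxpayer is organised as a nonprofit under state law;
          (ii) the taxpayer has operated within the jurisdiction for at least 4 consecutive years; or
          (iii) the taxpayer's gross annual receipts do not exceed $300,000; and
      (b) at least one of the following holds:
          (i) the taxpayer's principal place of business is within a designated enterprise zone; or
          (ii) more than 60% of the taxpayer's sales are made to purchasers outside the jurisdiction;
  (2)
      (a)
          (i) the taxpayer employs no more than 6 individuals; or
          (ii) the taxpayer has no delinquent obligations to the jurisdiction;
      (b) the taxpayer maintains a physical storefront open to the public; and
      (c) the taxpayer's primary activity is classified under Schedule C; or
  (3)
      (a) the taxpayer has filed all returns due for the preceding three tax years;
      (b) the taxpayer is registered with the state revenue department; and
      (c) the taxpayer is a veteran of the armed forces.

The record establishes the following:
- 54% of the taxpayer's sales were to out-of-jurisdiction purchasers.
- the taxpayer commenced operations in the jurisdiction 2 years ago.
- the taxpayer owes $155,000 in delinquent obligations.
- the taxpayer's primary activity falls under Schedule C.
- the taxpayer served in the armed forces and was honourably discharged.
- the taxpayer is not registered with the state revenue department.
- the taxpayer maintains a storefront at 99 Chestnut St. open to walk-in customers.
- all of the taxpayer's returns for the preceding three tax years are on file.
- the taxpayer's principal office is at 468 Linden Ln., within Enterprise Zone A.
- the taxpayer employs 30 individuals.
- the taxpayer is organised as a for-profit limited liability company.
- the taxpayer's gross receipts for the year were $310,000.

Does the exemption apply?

(i) nonprofit — not satisfied.
(ii) ≥ 4 yrs in jurisdiction — not met.
(iii) receipts ≤ $300,000 — not met.
So (a) is not satisfied (F OR F OR F).
(i) in enterprise zone — satisfied.
(ii) >60% out-of-jur. sales — not met.
(b) = T OR F = true.
(1) = F AND T = false.
(i) ≤ 6 employees — not satisfied.
(ii) no delinquency — fails.
So (a) is not satisfied (F OR F).
(b) has storefront — met.
(c) Schedule C activity — holds.
(2) = F AND T AND T = false.
(a) returns current — holds.
(b) state-registered — not met.
(c) veteran — satisfied.
So (3) is not satisfied (T AND F AND T).
Overall = F OR F OR F = false.

No — not exempt.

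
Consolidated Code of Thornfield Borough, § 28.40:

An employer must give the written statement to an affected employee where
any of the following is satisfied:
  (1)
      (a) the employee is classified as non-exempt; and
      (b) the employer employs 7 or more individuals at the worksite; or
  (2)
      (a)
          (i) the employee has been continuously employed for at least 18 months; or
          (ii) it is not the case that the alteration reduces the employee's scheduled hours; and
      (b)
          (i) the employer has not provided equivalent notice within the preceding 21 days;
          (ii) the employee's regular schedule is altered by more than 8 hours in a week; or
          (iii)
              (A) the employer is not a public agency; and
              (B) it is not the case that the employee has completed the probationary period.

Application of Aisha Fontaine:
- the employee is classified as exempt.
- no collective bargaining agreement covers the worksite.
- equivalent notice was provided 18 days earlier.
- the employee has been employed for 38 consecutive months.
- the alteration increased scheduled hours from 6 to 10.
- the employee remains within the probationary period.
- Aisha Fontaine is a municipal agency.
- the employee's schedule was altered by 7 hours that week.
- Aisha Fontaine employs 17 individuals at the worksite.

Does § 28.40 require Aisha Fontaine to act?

(a) non-exempt — not met.
(b) ≥ 7 at site — satisfied.
(1) = F AND T = false.
(i) tenure ≥ 18 mo. — holds.
(ii) not (hours reduced) — holds.
So (a) is satisfied (T OR T).
(i) no recent notice — fails.
(ii) schedule shift > 8h — fails.
(A) not (public agency) — not met.
(B) not (past probation) — satisfied.
(iii) = F AND T = false.
(b): F OR F OR F → false.
So (2) is not satisfied (T AND F).
Overall: F OR F → false.

No — not required.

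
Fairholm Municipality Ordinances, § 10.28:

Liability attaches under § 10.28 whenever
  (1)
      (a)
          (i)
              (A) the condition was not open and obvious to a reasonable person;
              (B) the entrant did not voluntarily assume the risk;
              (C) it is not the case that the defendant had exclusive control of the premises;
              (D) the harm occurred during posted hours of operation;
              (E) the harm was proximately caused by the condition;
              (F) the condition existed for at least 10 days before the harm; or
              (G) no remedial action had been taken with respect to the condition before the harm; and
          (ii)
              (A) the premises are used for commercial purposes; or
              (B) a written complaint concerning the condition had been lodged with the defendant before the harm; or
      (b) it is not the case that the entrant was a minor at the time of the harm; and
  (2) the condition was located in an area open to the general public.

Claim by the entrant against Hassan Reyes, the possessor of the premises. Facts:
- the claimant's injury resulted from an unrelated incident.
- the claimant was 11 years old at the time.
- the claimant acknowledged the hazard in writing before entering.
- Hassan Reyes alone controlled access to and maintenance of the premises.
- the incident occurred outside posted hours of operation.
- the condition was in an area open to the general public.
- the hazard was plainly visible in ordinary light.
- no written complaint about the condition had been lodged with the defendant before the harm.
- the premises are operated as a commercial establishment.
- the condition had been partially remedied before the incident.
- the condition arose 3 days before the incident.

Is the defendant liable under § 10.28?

No — not liable.

(A) not open/obvious — not satisfied.
(B) no assumed risk — not satisfied.
(C) not (exclusive control) — not met.
(D) during posted hours — not satisfied.
(E) proximate cause — not met.
(F) condition ≥10 days old — fails.
(G) no remedial action — not satisfied.
(i): F OR F OR F OR F OR F OR F OR F → false.
(A) commercial use — met.
(B) complaint lodged — not met.
(ii) = T OR F = true.
(a) = F AND T = false.
(b) not (entrant a minor) — not satisfied.
(1) = F OR F = false.
(2) public area — satisfied.
So Overall is not satisfied (F AND T).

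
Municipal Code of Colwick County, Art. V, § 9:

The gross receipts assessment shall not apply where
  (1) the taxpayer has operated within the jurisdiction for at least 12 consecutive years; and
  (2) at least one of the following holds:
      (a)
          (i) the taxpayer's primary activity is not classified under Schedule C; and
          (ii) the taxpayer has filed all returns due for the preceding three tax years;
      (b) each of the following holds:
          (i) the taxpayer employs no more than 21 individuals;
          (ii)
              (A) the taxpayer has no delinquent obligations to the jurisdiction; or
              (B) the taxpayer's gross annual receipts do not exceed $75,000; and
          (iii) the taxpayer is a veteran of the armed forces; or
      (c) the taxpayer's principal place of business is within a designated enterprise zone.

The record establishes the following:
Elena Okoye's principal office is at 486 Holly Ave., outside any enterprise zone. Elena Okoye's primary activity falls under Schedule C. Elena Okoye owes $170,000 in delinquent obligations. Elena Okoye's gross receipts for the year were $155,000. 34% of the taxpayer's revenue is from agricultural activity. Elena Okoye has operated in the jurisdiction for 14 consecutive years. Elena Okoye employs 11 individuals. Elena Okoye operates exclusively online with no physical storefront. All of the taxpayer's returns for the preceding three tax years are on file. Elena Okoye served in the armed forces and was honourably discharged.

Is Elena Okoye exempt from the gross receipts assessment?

No — not exempt.

(1) ≥ 12 yrs in jurisdiction — holds.
(i) not (Schedule C activity) — not met.
(ii) returns current — holds.
(a) = F AND T = false.
(i) ≤ 21 employees — met.
(A) no delinquency — not met.
(B) receipts ≤ $75,000 — fails.
(ii) = F OR F = false.
(iii) veteran — satisfied.
(b): T AND F AND T → false.
(c) in enterprise zone — not satisfied.
(2): F OR F OR F → false.
Overall: T AND F → false.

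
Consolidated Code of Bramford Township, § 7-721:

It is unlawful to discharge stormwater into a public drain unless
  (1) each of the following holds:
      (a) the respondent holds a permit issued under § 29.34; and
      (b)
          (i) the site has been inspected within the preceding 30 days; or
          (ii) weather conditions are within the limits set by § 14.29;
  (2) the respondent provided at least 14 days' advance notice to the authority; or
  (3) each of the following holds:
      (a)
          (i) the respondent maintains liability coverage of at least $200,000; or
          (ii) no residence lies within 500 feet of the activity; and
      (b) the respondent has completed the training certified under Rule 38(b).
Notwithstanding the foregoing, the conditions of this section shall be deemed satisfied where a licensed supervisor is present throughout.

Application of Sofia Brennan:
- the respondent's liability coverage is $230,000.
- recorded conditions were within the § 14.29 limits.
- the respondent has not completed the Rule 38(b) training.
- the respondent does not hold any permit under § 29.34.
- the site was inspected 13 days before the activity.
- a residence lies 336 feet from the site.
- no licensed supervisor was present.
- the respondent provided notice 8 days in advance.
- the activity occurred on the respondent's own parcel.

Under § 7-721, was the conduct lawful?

(a) holds permit — fails.
(i) site inspected — satisfied.
(ii) weather ok — holds.
(b): T OR T → true.
(1): F AND T → false.
(2) ≥14 days' notice — not met.
(i) coverage ≥ $200,000 — met.
(ii) no residence in 500 ft — not satisfied.
So (a) is satisfied (T OR F).
(b) training certified — fails.
So (3) is not satisfied (T AND F).
Overall: F OR F OR F → false.
Exception (supervisor present) — not satisfied.
Result: main false OR exception false → false.

No — unlawful.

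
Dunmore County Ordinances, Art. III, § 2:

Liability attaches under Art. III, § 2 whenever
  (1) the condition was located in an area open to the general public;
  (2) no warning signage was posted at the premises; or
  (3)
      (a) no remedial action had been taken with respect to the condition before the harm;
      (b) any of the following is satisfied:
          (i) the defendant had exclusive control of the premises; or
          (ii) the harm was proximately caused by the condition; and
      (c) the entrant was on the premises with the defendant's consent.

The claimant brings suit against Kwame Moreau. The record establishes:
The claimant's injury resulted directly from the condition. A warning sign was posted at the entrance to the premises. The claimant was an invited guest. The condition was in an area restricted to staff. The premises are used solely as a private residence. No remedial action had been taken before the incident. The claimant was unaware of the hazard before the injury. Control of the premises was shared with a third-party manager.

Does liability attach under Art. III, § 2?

Yes — liable.

(1) public area — not satisfied.
(2) no signage posted — fails.
(a) no remedial action — satisfied.
(i) exclusive control — not met.
(ii) proximate cause — met.
(b) = F OR T = true.
(c) consent to enter — holds.
(3) = T AND T AND T = true.
So Overall is satisfied (F OR F OR T).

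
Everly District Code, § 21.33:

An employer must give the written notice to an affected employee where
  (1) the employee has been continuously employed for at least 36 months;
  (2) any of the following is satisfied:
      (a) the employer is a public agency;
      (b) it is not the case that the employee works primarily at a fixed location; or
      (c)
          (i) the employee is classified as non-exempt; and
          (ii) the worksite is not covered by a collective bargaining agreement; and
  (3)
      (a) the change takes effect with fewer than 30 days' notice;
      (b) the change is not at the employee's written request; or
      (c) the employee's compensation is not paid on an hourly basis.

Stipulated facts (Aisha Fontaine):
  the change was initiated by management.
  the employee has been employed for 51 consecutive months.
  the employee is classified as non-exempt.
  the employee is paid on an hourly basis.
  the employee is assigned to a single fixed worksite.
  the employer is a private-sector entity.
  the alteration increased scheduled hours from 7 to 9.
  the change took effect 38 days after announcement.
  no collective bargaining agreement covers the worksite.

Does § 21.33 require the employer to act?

(1) tenure ≥ 36 mo. — holds.
(a) public agency — not met.
(b) not (fixed location) — fails.
(i) non-exempt — met.
(ii) no CBA — satisfied.
(c) = T AND T = true.
So (2) is satisfied (F OR F OR T).
(a) < 30 days' notice — not satisfied.
(b) not employee-requested — satisfied.
(c) not (hourly-paid) — not met.
So (3) is satisfied (F OR T OR F).
So Overall is satisfied (T AND T AND T).

Yes — required.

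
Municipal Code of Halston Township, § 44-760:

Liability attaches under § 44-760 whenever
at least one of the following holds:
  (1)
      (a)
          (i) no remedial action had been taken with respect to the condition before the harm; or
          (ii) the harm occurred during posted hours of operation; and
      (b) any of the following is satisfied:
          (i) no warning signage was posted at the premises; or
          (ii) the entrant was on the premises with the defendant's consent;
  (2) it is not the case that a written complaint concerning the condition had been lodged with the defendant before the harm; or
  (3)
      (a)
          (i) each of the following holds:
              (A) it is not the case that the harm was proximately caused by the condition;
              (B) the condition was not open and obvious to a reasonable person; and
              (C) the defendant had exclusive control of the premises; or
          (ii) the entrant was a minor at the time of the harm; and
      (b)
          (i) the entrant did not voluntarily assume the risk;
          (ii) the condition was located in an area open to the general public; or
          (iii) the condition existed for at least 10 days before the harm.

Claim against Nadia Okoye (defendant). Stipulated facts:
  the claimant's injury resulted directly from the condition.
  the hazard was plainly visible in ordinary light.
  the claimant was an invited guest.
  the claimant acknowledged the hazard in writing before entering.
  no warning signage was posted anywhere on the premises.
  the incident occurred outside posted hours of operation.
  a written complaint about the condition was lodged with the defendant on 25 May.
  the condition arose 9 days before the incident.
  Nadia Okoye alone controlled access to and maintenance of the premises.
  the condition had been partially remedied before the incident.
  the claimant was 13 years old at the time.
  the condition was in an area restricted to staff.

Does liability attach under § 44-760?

No — not liable.

(i) no remedial action — not satisfied.
(ii) during posted hours — fails.
(a): F OR F → false.
(i) no signage posted — met.
(ii) consent to enter — satisfied.
(b) = T OR T = true.
So (1) is not satisfied (F AND T).
(2) not (complaint lodged) — not met.
(A) not (proximate cause) — fails.
(B) not open/obvious — not met.
(C) exclusive control — satisfied.
So (i) is not satisfied (F AND F AND T).
(ii) entrant a minor — holds.
(a) = F OR T = true.
(i) no assumed risk — fails.
(ii) public area — not met.
(iii) condition ≥10 days old — fails.
(b): F OR F OR F → false.
(3): T AND F → false.
Overall = F OR F OR F = false.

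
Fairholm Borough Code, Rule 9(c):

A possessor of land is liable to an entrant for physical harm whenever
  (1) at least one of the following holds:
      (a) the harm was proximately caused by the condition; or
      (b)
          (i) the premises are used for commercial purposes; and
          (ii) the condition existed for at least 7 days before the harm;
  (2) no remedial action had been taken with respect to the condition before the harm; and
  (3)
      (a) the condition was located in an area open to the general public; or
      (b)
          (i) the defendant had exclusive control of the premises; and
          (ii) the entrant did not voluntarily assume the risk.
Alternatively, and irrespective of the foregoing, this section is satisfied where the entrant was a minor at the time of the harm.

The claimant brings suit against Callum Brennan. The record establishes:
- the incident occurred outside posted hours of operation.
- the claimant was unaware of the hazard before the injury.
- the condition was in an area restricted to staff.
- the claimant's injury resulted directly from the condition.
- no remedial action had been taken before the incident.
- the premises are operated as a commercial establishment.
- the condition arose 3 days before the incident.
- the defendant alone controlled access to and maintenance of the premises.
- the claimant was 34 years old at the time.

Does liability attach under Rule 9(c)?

(a) proximate cause — holds.
(i) commercial use — holds.
(ii) condition ≥7 days old — not met.
(b): T AND F → false.
So (1) is satisfied (T OR F).
(2) no remedial action — satisfied.
(a) public area — not satisfied.
(i) exclusive control — met.
(ii) no assumed risk — met.
So (b) is satisfied (T AND T).
So (3) is satisfied (F OR T).
Overall: T AND T AND T → true.
Exception (entrant a minor) — not satisfied.
Result: main true OR exception false → true.

Yes — liable.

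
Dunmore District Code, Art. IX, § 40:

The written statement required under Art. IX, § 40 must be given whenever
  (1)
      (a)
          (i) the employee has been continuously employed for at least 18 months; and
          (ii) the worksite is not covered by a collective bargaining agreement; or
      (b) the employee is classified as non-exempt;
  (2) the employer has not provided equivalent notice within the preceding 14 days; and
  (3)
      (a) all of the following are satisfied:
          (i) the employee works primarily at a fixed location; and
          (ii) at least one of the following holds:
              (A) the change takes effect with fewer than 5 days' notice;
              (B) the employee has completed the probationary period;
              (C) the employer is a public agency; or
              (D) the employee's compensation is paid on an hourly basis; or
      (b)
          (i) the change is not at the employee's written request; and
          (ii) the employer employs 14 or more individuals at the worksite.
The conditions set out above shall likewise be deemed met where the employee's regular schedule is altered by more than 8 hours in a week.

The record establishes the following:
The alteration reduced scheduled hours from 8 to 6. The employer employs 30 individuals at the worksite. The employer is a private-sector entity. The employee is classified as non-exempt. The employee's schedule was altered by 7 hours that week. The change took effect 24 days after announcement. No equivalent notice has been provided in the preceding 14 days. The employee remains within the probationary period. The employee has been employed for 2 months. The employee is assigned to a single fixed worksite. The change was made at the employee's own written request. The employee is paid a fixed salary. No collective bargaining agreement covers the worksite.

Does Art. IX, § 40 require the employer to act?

(i) tenure ≥ 18 mo. — fails.
(ii) no CBA — satisfied.
So (a) is not satisfied (F AND T).
(b) non-exempt — met.
(1): F OR T → true.
(2) no recent notice — met.
(i) fixed location — satisfied.
(A) < 5 days' notice — not satisfied.
(B) past probation — not satisfied.
(C) public agency — not met.
(D) hourly-paid — not satisfied.
So (ii) is not satisfied (F OR F OR F OR F).
(a) = T AND F = false.
(i) not employee-requested — not met.
(ii) ≥ 14 at site — satisfied.
(b) = F AND T = false.
So (3) is not satisfied (F OR F).
So Overall is not satisfied (T AND T AND F).
Exception (schedule shift > 8h) — not satisfied.
Result: main false OR exception false → false.

No — not required.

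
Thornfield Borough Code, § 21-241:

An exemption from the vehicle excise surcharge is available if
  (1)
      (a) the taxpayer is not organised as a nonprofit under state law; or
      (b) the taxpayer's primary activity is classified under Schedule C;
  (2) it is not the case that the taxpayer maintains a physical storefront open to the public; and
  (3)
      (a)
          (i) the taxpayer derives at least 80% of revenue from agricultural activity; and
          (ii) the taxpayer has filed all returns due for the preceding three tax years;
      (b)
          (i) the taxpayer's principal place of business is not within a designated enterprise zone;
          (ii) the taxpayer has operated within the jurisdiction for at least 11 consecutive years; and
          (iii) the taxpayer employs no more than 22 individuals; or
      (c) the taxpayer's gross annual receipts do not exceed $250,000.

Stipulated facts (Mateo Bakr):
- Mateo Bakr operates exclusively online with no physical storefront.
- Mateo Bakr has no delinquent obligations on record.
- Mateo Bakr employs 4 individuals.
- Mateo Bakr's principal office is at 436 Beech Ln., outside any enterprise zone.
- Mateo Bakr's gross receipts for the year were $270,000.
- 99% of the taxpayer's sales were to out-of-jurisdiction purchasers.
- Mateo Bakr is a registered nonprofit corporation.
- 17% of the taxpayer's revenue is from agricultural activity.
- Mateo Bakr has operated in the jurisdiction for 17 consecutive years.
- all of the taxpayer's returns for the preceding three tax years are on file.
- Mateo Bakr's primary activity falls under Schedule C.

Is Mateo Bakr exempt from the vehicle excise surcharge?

(a) not (nonprofit) — fails.
(b) Schedule C activity — met.
(1) = F OR T = true.
(2) not (has storefront) — met.
(i) ≥80% agricultural — not satisfied.
(ii) returns current — satisfied.
(a) = F AND T = false.
(i) not (in enterprise zone) — holds.
(ii) ≥ 11 yrs in jurisdiction — met.
(iii) ≤ 22 employees — satisfied.
(b): T AND T AND T → true.
(c) receipts ≤ $250,000 — fails.
So (3) is satisfied (F OR T OR F).
So Overall is satisfied (T AND T AND T).

Yes — exempt.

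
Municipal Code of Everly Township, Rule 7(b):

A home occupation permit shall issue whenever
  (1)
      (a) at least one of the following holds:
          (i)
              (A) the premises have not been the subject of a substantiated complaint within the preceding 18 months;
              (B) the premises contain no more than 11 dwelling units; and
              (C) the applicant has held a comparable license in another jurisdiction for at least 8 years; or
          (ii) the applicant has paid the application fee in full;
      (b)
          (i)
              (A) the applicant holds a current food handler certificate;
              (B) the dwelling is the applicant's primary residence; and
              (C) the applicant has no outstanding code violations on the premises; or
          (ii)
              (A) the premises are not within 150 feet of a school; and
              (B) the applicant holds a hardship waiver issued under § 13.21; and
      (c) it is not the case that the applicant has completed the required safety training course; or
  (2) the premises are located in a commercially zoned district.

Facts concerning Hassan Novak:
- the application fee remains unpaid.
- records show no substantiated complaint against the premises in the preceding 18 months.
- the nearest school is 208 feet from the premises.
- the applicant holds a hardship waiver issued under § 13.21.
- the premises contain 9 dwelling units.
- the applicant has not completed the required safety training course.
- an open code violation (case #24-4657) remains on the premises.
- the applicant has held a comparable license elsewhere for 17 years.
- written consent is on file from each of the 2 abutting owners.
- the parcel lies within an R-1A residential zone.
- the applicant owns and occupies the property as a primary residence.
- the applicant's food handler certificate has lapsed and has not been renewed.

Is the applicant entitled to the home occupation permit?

(A) no complaint in 18 mo. — satisfied.
(B) ≤ 11 units — met.
(C) prior license ≥ 8 yr — met.
So (i) is satisfied (T AND T AND T).
(ii) fee paid — fails.
(a): T OR F → true.
(A) food handler cert. — fails.
(B) primary residence — satisfied.
(C) no code violations — fails.
(i): F AND T AND F → false.
(A) ≥150 ft from school — met.
(B) hardship waiver — holds.
(ii): T AND T → true.
So (b) is satisfied (F OR T).
(c) not (safety training) — satisfied.
So (1) is satisfied (T AND T AND T).
(2) commercially zoned — not satisfied.
Overall: T OR F → true.

Yes — granted.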